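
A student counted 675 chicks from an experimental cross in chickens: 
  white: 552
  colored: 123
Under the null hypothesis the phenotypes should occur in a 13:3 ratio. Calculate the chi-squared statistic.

Under the 13:3 hypothesis (Σ ratio = 16, N = 675):
  white: 675 × 13/16 = 548.4375
  colored: 675 × 3/16 = 126.5625
χ² = Σ (O − E)² / E
  white: (552 − 548.4375)² / 548.4375 = 0.0231
  colored: (123 − 126.5625)² / 126.5625 = 0.1003
χ² = 0.0231 + 0.1003 = 0.1234 ≈ 0.123

0.123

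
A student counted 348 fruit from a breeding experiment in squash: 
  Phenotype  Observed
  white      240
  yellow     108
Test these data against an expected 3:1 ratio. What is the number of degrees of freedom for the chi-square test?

1

A goodness-of-fit test with 2 phenotype classes has df = 2 − 1 = 1.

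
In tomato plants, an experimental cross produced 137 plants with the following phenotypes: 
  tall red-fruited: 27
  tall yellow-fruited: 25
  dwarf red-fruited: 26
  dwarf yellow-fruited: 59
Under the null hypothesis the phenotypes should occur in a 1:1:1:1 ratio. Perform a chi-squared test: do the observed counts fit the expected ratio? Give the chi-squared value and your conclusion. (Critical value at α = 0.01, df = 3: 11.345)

23.905; not consistent

Under the 1:1:1:1 hypothesis (Σ ratio = 4, N = 137):
  tall red-fruited: 137 × 1/4 = 34.25
  tall yellow-fruited: 137 × 1/4 = 34.25
  dwarf red-fruited: 137 × 1/4 = 34.25
  dwarf yellow-fruited: 137 × 1/4 = 34.25
χ² = Σ (O − E)² / E
  tall red-fruited: (27 − 34.25)² / 34.25 = 1.5347
  tall yellow-fruited: (25 − 34.25)² / 34.25 = 2.4982
  dwarf red-fruited: (26 − 34.25)² / 34.25 = 1.9872
  dwarf yellow-fruited: (59 − 34.25)² / 34.25 = 17.8850
χ² = 1.5347 + 2.4982 + 1.9872 + 17.8850 = 23.9051 ≈ 23.905
Degrees of freedom = 4 − 1 = 3; critical value at α = 0.01 is 11.345.
Since 23.905 > 11.345, we reject the null hypothesis — the data do not fit the 1:1:1:1 ratio.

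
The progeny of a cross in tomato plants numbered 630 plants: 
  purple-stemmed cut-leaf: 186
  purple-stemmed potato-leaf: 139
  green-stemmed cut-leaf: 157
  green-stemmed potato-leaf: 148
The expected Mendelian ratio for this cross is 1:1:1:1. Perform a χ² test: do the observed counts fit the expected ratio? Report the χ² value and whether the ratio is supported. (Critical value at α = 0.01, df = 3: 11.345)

Expected counts for N = 630 under a 1:1:1:1 ratio (total parts = 4):
  purple-stemmed cut-leaf: 630 × 1/4 = 157.5
  purple-stemmed potato-leaf: 630 × 1/4 = 157.5
  green-stemmed cut-leaf: 630 × 1/4 = 157.5
  green-stemmed potato-leaf: 630 × 1/4 = 157.5
χ² = Σ (O − E)² / E
  purple-stemmed cut-leaf: (186 − 157.5)² / 157.5 = 5.1571
  purple-stemmed potato-leaf: (139 − 157.5)² / 157.5 = 2.1730
  green-stemmed cut-leaf: (157 − 157.5)² / 157.5 = 0.0016
  green-stemmed potato-leaf: (148 − 157.5)² / 157.5 = 0.5730
χ² = 5.1571 + 2.1730 + 0.0016 + 0.5730 = 7.9047 ≈ 7.905
Degrees of freedom = 4 − 1 = 3; critical value at α = 0.01 is 11.345.
Since 7.905 < 11.345, we fail to reject the null hypothesis — the data are consistent with the 1:1:1:1 ratio.

7.905; consistent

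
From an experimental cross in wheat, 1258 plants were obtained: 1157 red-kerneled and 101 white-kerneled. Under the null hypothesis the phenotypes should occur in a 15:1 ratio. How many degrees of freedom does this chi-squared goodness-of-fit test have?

A goodness-of-fit test with 2 phenotype classes has df = 2 − 1 = 1.

1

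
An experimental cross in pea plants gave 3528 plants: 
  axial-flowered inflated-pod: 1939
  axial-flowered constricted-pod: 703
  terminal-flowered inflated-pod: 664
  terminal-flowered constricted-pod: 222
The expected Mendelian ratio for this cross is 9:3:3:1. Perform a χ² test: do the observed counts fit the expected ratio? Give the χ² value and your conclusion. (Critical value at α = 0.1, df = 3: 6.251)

3.666; consistent

The 9:3:3:1 ratio has 16 parts, so with N = 3528 the expected counts are:
  axial-flowered inflated-pod: 3528 × 9/16 = 1984.5
  axial-flowered constricted-pod: 3528 × 3/16 = 661.5
  terminal-flowered inflated-pod: 3528 × 3/16 = 661.5
  terminal-flowered constricted-pod: 3528 × 1/16 = 220.5
χ² = Σ (O − E)² / E
  axial-flowered inflated-pod: (1939 − 1984.5)² / 1984.5 = 1.0432
  axial-flowered constricted-pod: (703 − 661.5)² / 661.5 = 2.6036
  terminal-flowered inflated-pod: (664 − 661.5)² / 661.5 = 0.0094
  terminal-flowered constricted-pod: (222 − 220.5)² / 220.5 = 0.0102
χ² = 1.0432 + 2.6036 + 0.0094 + 0.0102 = 3.6664 ≈ 3.666
Degrees of freedom = 4 − 1 = 3; critical value at α = 0.1 is 6.251.
Since 3.666 < 6.251, we fail to reject the null hypothesis — the data are consistent with the 9:3:3:1 ratio.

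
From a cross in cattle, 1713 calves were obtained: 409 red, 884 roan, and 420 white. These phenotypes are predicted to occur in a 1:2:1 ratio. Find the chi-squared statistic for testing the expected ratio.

1.907

Under the 1:2:1 hypothesis (Σ ratio = 4, N = 1713):
  red: 1713 × 1/4 = 428.25
  roan: 1713 × 2/4 = 856.5
  white: 1713 × 1/4 = 428.25
χ² = Σ (O − E)² / E
  red: (409 − 428.25)² / 428.25 = 0.8653
  roan: (884 − 856.5)² / 856.5 = 0.8830
  white: (420 − 428.25)² / 428.25 = 0.1589
χ² = 0.8653 + 0.8830 + 0.1589 = 1.9072 ≈ 1.907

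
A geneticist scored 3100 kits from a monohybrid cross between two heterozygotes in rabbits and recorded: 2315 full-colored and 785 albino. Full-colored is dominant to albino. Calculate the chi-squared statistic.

For a monohybrid cross between heterozygotes with complete dominance, the expected phenotypic ratio is 3:1.
Total ratio parts = 4. Expected numbers out of 3100:
  full-colored: 3100 × 3/4 = 2325
  albino: 3100 × 1/4 = 775
χ² = Σ (O − E)² / E
  full-colored: (2315 − 2325)² / 2325 = 0.0430
  albino: (785 − 775)² / 775 = 0.1290
χ² = 0.0430 + 0.1290 = 0.172

0.172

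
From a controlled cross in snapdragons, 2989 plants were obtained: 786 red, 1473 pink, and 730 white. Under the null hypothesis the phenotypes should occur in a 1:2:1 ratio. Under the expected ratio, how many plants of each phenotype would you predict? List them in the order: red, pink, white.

747.25, 1494.5, 747.25

The 1:2:1 ratio has 4 parts, so with N = 2989 the expected counts are:
  red: 2989 × 1/4 = 747.25
  pink: 2989 × 2/4 = 1494.5
  white: 2989 × 1/4 = 747.25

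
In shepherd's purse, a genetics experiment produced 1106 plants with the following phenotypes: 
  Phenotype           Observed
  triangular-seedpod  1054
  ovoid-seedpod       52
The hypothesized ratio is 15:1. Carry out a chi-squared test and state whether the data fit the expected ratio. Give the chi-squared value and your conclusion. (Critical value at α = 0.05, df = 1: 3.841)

4.525; not consistent

Expected counts for N = 1106 under a 15:1 ratio (total parts = 16):
  triangular-seedpod: 1106 × 15/16 = 1036.875
  ovoid-seedpod: 1106 × 1/16 = 69.125
χ² = Σ (O − E)² / E
  triangular-seedpod: (1054 − 1036.875)² / 1036.875 = 0.2828
  ovoid-seedpod: (52 − 69.125)² / 69.125 = 4.2425
χ² = 0.2828 + 4.2425 = 4.5253 ≈ 4.525
Degrees of freedom = 2 − 1 = 1; critical value at α = 0.05 is 3.841.
Since 4.525 > 3.841, we reject the null hypothesis — the data do not fit the 15:1 ratio.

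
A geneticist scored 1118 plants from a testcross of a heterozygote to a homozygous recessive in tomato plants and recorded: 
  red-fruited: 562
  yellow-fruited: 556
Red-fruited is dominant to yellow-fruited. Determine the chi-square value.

A testcross of a heterozygote (Aa × aa) gives a 1:1 phenotypic ratio.
Expected counts for N = 1118 under a 1:1 ratio (total parts = 2):
  red-fruited: 1118 × 1/2 = 559
  yellow-fruited: 1118 × 1/2 = 559
χ² = Σ (O − E)² / E
  red-fruited: (562 − 559)² / 559 = 0.0161
  yellow-fruited: (556 − 559)² / 559 = 0.0161
χ² = 0.0161 + 0.0161 = 0.0322 ≈ 0.032

0.032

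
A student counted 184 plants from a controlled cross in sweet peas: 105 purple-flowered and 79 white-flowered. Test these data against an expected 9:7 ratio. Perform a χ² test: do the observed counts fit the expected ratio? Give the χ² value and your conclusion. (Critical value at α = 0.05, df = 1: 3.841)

The 9:7 ratio has 16 parts, so with N = 184 the expected counts are:
  purple-flowered: 184 × 9/16 = 103.5
  white-flowered: 184 × 7/16 = 80.5
χ² = Σ (O − E)² / E
  purple-flowered: (105 − 103.5)² / 103.5 = 0.0217
  white-flowered: (79 − 80.5)² / 80.5 = 0.0280
χ² = 0.0217 + 0.0280 = 0.0497 ≈ 0.050
Degrees of freedom = 2 − 1 = 1; critical value at α = 0.05 is 3.841.
Since 0.050 < 3.841, we fail to reject the null hypothesis — the data are consistent with the 9:7 ratio.

0.050; consistent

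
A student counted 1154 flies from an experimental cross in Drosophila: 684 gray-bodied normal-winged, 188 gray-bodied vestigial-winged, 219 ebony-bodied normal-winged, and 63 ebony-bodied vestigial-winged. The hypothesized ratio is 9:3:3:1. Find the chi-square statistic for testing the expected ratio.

Under the 9:3:3:1 hypothesis (Σ ratio = 16, N = 1154):
  gray-bodied normal-winged: 1154 × 9/16 = 649.125
  gray-bodied vestigial-winged: 1154 × 3/16 = 216.375
  ebony-bodied normal-winged: 1154 × 3/16 = 216.375
  ebony-bodied vestigial-winged: 1154 × 1/16 = 72.125
χ² = Σ (O − E)² / E
  gray-bodied normal-winged: (684 − 649.125)² / 649.125 = 1.8737
  gray-bodied vestigial-winged: (188 − 216.375)² / 216.375 = 3.7210
  ebony-bodied normal-winged: (219 − 216.375)² / 216.375 = 0.0318
  ebony-bodied vestigial-winged: (63 − 72.125)² / 72.125 = 1.1545
χ² = 1.8737 + 3.7210 + 0.0318 + 1.1545 = 6.781

6.781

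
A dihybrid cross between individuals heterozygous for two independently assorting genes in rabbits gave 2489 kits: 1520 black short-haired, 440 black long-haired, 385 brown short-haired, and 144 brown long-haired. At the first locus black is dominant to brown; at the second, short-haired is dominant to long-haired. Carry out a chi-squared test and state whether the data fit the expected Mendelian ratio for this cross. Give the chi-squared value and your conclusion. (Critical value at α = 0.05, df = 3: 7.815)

26.958; not consistent

A dihybrid F₂ with independent assortment and complete dominance at both loci gives a 9:3:3:1 phenotypic ratio.
The 9:3:3:1 ratio has 16 parts, so with N = 2489 the expected counts are:
  black short-haired: 2489 × 9/16 = 1400.0625
  black long-haired: 2489 × 3/16 = 466.6875
  brown short-haired: 2489 × 3/16 = 466.6875
  brown long-haired: 2489 × 1/16 = 155.5625
χ² = Σ (O − E)² / E
  black short-haired: (1520 − 1400.0625)² / 1400.0625 = 10.2745
  black long-haired: (440 − 466.6875)² / 466.6875 = 1.5261
  brown short-haired: (385 − 466.6875)² / 466.6875 = 14.2983
  brown long-haired: (144 − 155.5625)² / 155.5625 = 0.8594
χ² = 10.2745 + 1.5261 + 14.2983 + 0.8594 = 26.9583 ≈ 26.958
Degrees of freedom = 4 − 1 = 3; critical value at α = 0.05 is 7.815.
Since 26.958 > 7.815, we reject the null hypothesis — the data do not fit the 9:3:3:1 ratio.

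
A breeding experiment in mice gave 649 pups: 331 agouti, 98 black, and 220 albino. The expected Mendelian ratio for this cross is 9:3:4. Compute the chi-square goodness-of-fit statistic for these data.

The 9:3:4 ratio has 16 parts, so with N = 649 the expected counts are:
  agouti: 649 × 9/16 = 365.0625
  black: 649 × 3/16 = 121.6875
  albino: 649 × 4/16 = 162.25
χ² = Σ (O − E)² / E
  agouti: (331 − 365.0625)² / 365.0625 = 3.1782
  black: (98 − 121.6875)² / 121.6875 = 4.6110
  albino: (220 − 162.25)² / 162.25 = 20.5551
χ² = 3.1782 + 4.6110 + 20.5551 = 28.3443 ≈ 28.344

28.344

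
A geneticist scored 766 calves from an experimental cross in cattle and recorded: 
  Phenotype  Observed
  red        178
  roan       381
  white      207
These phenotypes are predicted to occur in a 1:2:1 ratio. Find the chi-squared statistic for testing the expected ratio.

The 1:2:1 ratio has 4 parts, so with N = 766 the expected counts are:
  red: 766 × 1/4 = 191.5
  roan: 766 × 2/4 = 383
  white: 766 × 1/4 = 191.5
χ² = Σ (O − E)² / E
  red: (178 − 191.5)² / 191.5 = 0.9517
  roan: (381 − 383)² / 383 = 0.0104
  white: (207 − 191.5)² / 191.5 = 1.2546
χ² = 0.9517 + 0.0104 + 1.2546 = 2.2167 ≈ 2.217

2.217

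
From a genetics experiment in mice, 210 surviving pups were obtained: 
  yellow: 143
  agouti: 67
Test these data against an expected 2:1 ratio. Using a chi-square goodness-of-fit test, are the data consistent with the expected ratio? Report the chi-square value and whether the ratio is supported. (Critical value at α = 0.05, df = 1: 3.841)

Total ratio parts = 3. Expected numbers out of 210:
  yellow: 210 × 2/3 = 140
  agouti: 210 × 1/3 = 70
χ² = Σ (O − E)² / E
  yellow: (143 − 140)² / 140 = 0.0643
  agouti: (67 − 70)² / 70 = 0.1286
χ² = 0.0643 + 0.1286 = 0.1929 ≈ 0.193
Degrees of freedom = 2 − 1 = 1; critical value at α = 0.05 is 3.841.
Since 0.193 < 3.841, we fail to reject the null hypothesis — the data are consistent with the 2:1 ratio.

0.193; consistent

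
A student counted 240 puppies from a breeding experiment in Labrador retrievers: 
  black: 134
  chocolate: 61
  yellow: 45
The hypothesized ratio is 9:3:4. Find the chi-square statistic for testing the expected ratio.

Under the 9:3:4 hypothesis (Σ ratio = 16, N = 240):
  black: 240 × 9/16 = 135
  chocolate: 240 × 3/16 = 45
  yellow: 240 × 4/16 = 60
χ² = Σ (O − E)² / E
  black: (134 − 135)² / 135 = 0.0074
  chocolate: (61 − 45)² / 45 = 5.6889
  yellow: (45 − 60)² / 60 = 3.7500
χ² = 0.0074 + 5.6889 + 3.7500 = 9.4463 ≈ 9.446

9.446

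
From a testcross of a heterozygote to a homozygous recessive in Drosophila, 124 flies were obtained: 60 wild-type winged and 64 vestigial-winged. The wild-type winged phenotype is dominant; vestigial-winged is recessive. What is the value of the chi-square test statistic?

A testcross of a heterozygote (Aa × aa) gives a 1:1 phenotypic ratio.
The 1:1 ratio has 2 parts, so with N = 124 the expected counts are:
  wild-type winged: 124 × 1/2 = 62
  vestigial-winged: 124 × 1/2 = 62
χ² = Σ (O − E)² / E
  wild-type winged: (60 − 62)² / 62 = 0.0645
  vestigial-winged: (64 − 62)² / 62 = 0.0645
χ² = 0.0645 + 0.0645 = 0.129

0.129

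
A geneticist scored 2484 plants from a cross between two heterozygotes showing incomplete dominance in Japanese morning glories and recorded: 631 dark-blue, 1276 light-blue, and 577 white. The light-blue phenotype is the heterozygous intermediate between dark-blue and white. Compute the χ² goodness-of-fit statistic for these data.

With incomplete dominance, a heterozygote × heterozygote cross gives a 1:2:1 phenotypic ratio.
Total ratio parts = 4. Expected numbers out of 2484:
  dark-blue: 2484 × 1/4 = 621
  light-blue: 2484 × 2/4 = 1242
  white: 2484 × 1/4 = 621
χ² = Σ (O − E)² / E
  dark-blue: (631 − 621)² / 621 = 0.1610
  light-blue: (1276 − 1242)² / 1242 = 0.9308
  white: (577 − 621)² / 621 = 3.1176
χ² = 0.1610 + 0.9308 + 3.1176 = 4.2094 ≈ 4.209

4.209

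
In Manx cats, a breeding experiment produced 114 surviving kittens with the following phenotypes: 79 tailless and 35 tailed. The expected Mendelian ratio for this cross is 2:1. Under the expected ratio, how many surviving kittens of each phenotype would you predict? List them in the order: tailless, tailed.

76, 38

Total ratio parts = 3. Expected numbers out of 114:
  tailless: 114 × 2/3 = 76
  tailed: 114 × 1/3 = 38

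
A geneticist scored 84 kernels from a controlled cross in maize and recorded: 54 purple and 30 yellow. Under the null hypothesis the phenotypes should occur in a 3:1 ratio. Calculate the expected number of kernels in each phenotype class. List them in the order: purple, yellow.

63, 21

Under the 3:1 hypothesis (Σ ratio = 4, N = 84):
  purple: 84 × 3/4 = 63
  yellow: 84 × 1/4 = 21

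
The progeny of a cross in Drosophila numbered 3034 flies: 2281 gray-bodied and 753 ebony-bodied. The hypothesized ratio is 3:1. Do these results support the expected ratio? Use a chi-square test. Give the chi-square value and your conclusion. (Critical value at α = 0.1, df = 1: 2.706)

0.053; consistent

Expected counts for N = 3034 under a 3:1 ratio (total parts = 4):
  gray-bodied: 3034 × 3/4 = 2275.5
  ebony-bodied: 3034 × 1/4 = 758.5
χ² = Σ (O − E)² / E
  gray-bodied: (2281 − 2275.5)² / 2275.5 = 0.0133
  ebony-bodied: (753 − 758.5)² / 758.5 = 0.0399
χ² = 0.0133 + 0.0399 = 0.0532 ≈ 0.053
Degrees of freedom = 2 − 1 = 1; critical value at α = 0.1 is 2.706.
Since 0.053 < 2.706, we fail to reject the null hypothesis — the data are consistent with the 3:1 ratio.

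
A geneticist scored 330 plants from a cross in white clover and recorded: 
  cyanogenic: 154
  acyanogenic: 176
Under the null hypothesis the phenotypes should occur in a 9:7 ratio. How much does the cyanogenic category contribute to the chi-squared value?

5.388

Total ratio parts = 16. Expected numbers out of 330:
  cyanogenic: 330 × 9/16 = 185.625
  acyanogenic: 330 × 7/16 = 144.375
Contribution of cyanogenic: (154 − 185.625)² / 185.625 = 5.3880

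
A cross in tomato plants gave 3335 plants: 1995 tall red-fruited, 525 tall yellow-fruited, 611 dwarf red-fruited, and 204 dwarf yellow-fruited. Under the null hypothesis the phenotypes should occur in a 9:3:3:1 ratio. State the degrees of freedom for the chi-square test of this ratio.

3

A goodness-of-fit test with 4 phenotype classes has df = 4 − 1 = 3.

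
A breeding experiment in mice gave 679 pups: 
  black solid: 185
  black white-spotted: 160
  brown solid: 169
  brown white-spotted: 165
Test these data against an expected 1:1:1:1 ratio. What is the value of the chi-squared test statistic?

Expected counts for N = 679 under a 1:1:1:1 ratio (total parts = 4):
  black solid: 679 × 1/4 = 169.75
  black white-spotted: 679 × 1/4 = 169.75
  brown solid: 679 × 1/4 = 169.75
  brown white-spotted: 679 × 1/4 = 169.75
χ² = Σ (O − E)² / E
  black solid: (185 − 169.75)² / 169.75 = 1.3700
  black white-spotted: (160 − 169.75)² / 169.75 = 0.5600
  brown solid: (169 − 169.75)² / 169.75 = 0.0033
  brown white-spotted: (165 − 169.75)² / 169.75 = 0.1329
χ² = 1.3700 + 0.5600 + 0.0033 + 0.1329 = 2.0662 ≈ 2.066

2.066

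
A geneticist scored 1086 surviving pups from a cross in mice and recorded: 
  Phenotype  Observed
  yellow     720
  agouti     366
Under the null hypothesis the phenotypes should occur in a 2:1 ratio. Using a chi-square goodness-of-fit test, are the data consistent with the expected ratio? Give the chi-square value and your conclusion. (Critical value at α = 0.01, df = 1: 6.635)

0.066; consistent

Total ratio parts = 3. Expected numbers out of 1086:
  yellow: 1086 × 2/3 = 724
  agouti: 1086 × 1/3 = 362
χ² = Σ (O − E)² / E
  yellow: (720 − 724)² / 724 = 0.0221
  agouti: (366 − 362)² / 362 = 0.0442
χ² = 0.0221 + 0.0442 = 0.0663 ≈ 0.066
Degrees of freedom = 2 − 1 = 1; critical value at α = 0.01 is 6.635.
Since 0.066 < 6.635, we fail to reject the null hypothesis — the data are consistent with the 2:1 ratio.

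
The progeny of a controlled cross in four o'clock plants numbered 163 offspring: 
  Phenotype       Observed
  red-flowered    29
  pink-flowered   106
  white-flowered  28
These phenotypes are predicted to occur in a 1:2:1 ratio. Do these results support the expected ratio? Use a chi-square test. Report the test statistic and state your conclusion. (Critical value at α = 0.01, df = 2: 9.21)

14.742; not consistent

Expected counts for N = 163 under a 1:2:1 ratio (total parts = 4):
  red-flowered: 163 × 1/4 = 40.75
  pink-flowered: 163 × 2/4 = 81.5
  white-flowered: 163 × 1/4 = 40.75
χ² = Σ (O − E)² / E
  red-flowered: (29 − 40.75)² / 40.75 = 3.3880
  pink-flowered: (106 − 81.5)² / 81.5 = 7.3650
  white-flowered: (28 − 40.75)² / 40.75 = 3.9893
χ² = 3.3880 + 7.3650 + 3.9893 = 14.7423 ≈ 14.742
Degrees of freedom = 3 − 1 = 2; critical value at α = 0.01 is 9.21.
Since 14.742 > 9.21, we reject the null hypothesis — the data do not fit the 1:2:1 ratio.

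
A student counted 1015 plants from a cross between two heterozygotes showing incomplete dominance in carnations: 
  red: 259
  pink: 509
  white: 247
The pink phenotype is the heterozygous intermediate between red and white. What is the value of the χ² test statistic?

With incomplete dominance, a heterozygote × heterozygote cross gives a 1:2:1 phenotypic ratio.
Expected counts for N = 1015 under a 1:2:1 ratio (total parts = 4):
  red: 1015 × 1/4 = 253.75
  pink: 1015 × 2/4 = 507.5
  white: 1015 × 1/4 = 253.75
χ² = Σ (O − E)² / E
  red: (259 − 253.75)² / 253.75 = 0.1086
  pink: (509 − 507.5)² / 507.5 = 0.0044
  white: (247 − 253.75)² / 253.75 = 0.1796
χ² = 0.1086 + 0.0044 + 0.1796 = 0.2926 ≈ 0.293

0.293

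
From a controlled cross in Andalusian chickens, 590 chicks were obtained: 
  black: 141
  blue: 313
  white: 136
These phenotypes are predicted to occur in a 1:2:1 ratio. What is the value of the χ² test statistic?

2.281

Under the 1:2:1 hypothesis (Σ ratio = 4, N = 590):
  black: 590 × 1/4 = 147.5
  blue: 590 × 2/4 = 295
  white: 590 × 1/4 = 147.5
χ² = Σ (O − E)² / E
  black: (141 − 147.5)² / 147.5 = 0.2864
  blue: (313 − 295)² / 295 = 1.0983
  white: (136 − 147.5)² / 147.5 = 0.8966
χ² = 0.2864 + 1.0983 + 0.8966 = 2.2813 ≈ 2.281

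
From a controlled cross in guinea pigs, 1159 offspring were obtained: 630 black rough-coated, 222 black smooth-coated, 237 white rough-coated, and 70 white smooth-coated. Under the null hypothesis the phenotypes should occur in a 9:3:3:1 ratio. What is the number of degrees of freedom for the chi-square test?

3

A goodness-of-fit test with 4 phenotype classes has df = 4 − 1 = 3.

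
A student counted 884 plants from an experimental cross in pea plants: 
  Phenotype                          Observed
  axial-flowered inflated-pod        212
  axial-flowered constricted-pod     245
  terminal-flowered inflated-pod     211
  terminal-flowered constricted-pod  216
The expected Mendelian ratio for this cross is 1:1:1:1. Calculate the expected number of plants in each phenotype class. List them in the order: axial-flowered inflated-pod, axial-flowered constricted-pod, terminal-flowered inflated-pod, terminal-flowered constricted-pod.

Expected counts for N = 884 under a 1:1:1:1 ratio (total parts = 4):
  axial-flowered inflated-pod: 884 × 1/4 = 221
  axial-flowered constricted-pod: 884 × 1/4 = 221
  terminal-flowered inflated-pod: 884 × 1/4 = 221
  terminal-flowered constricted-pod: 884 × 1/4 = 221

221, 221, 221, 221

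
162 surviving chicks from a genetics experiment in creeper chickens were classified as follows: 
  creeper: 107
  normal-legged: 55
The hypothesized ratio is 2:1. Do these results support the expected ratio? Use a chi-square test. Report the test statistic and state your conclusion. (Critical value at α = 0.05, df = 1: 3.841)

The 2:1 ratio has 3 parts, so with N = 162 the expected counts are:
  creeper: 162 × 2/3 = 108
  normal-legged: 162 × 1/3 = 54
χ² = Σ (O − E)² / E
  creeper: (107 − 108)² / 108 = 0.0093
  normal-legged: (55 − 54)² / 54 = 0.0185
χ² = 0.0093 + 0.0185 = 0.0278 ≈ 0.028
Degrees of freedom = 2 − 1 = 1; critical value at α = 0.05 is 3.841.
Since 0.028 < 3.841, we fail to reject the null hypothesis — the data are consistent with the 2:1 ratio.

0.028; consistent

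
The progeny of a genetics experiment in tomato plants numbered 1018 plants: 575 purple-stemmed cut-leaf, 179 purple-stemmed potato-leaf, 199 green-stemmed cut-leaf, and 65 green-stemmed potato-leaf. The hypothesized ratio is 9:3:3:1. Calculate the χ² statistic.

Under the 9:3:3:1 hypothesis (Σ ratio = 16, N = 1018):
  purple-stemmed cut-leaf: 1018 × 9/16 = 572.625
  purple-stemmed potato-leaf: 1018 × 3/16 = 190.875
  green-stemmed cut-leaf: 1018 × 3/16 = 190.875
  green-stemmed potato-leaf: 1018 × 1/16 = 63.625
χ² = Σ (O − E)² / E
  purple-stemmed cut-leaf: (575 − 572.625)² / 572.625 = 0.0099
  purple-stemmed potato-leaf: (179 − 190.875)² / 190.875 = 0.7388
  green-stemmed cut-leaf: (199 − 190.875)² / 190.875 = 0.3459
  green-stemmed potato-leaf: (65 − 63.625)² / 63.625 = 0.0297
χ² = 0.0099 + 0.7388 + 0.3459 + 0.0297 = 1.1243 ≈ 1.124

1.124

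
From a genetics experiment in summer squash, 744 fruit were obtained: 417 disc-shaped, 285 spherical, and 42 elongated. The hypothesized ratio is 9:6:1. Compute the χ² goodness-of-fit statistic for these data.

Under the 9:6:1 hypothesis (Σ ratio = 16, N = 744):
  disc-shaped: 744 × 9/16 = 418.5
  spherical: 744 × 6/16 = 279
  elongated: 744 × 1/16 = 46.5
χ² = Σ (O − E)² / E
  disc-shaped: (417 − 418.5)² / 418.5 = 0.0054
  spherical: (285 − 279)² / 279 = 0.1290
  elongated: (42 − 46.5)² / 46.5 = 0.4355
χ² = 0.0054 + 0.1290 + 0.4355 = 0.5699 ≈ 0.570

0.570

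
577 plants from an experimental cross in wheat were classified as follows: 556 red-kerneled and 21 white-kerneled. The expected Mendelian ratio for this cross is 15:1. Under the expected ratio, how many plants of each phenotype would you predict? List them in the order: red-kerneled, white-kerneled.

540.9375, 36.0625

Under the 15:1 hypothesis (Σ ratio = 16, N = 577):
  red-kerneled: 577 × 15/16 = 540.9375
  white-kerneled: 577 × 1/16 = 36.0625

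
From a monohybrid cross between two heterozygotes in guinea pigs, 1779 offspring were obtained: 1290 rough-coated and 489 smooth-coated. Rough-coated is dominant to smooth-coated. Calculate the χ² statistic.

5.870

For a monohybrid cross between heterozygotes with complete dominance, the expected phenotypic ratio is 3:1.
Expected counts for N = 1779 under a 3:1 ratio (total parts = 4):
  rough-coated: 1779 × 3/4 = 1334.25
  smooth-coated: 1779 × 1/4 = 444.75
χ² = Σ (O − E)² / E
  rough-coated: (1290 − 1334.25)² / 1334.25 = 1.4675
  smooth-coated: (489 − 444.75)² / 444.75 = 4.4026
χ² = 1.4675 + 4.4026 = 5.8701 ≈ 5.870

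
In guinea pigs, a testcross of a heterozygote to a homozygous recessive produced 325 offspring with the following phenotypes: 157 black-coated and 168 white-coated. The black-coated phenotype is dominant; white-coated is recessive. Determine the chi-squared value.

0.372

A testcross of a heterozygote (Aa × aa) gives a 1:1 phenotypic ratio.
The 1:1 ratio has 2 parts, so with N = 325 the expected counts are:
  black-coated: 325 × 1/2 = 162.5
  white-coated: 325 × 1/2 = 162.5
χ² = Σ (O − E)² / E
  black-coated: (157 − 162.5)² / 162.5 = 0.1862
  white-coated: (168 − 162.5)² / 162.5 = 0.1862
χ² = 0.1862 + 0.1862 = 0.3724 ≈ 0.372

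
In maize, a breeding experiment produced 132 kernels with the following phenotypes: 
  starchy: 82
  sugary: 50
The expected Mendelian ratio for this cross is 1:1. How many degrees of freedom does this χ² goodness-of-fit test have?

A goodness-of-fit test with 2 phenotype classes has df = 2 − 1 = 1.

1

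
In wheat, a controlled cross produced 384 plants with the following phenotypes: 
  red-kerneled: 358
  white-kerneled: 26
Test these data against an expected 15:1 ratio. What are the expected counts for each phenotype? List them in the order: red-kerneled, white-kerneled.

Expected counts for N = 384 under a 15:1 ratio (total parts = 16):
  red-kerneled: 384 × 15/16 = 360
  white-kerneled: 384 × 1/16 = 24

360, 24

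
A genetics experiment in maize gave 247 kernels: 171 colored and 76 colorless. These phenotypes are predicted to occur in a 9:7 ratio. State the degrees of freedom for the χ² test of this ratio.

A goodness-of-fit test with 2 phenotype classes has df = 2 − 1 = 1.

1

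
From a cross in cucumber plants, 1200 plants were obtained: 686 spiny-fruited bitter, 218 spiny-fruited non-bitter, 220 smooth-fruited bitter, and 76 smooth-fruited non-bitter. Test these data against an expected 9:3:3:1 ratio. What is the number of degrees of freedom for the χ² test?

3

A goodness-of-fit test with 4 phenotype classes has df = 4 − 1 = 3.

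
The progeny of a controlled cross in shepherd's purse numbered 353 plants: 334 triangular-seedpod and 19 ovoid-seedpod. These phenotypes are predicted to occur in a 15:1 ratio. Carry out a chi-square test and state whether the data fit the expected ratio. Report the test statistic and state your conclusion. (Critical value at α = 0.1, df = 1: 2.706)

0.453; consistent

Expected counts for N = 353 under a 15:1 ratio (total parts = 16):
  triangular-seedpod: 353 × 15/16 = 330.9375
  ovoid-seedpod: 353 × 1/16 = 22.0625
χ² = Σ (O − E)² / E
  triangular-seedpod: (334 − 330.9375)² / 330.9375 = 0.0283
  ovoid-seedpod: (19 − 22.0625)² / 22.0625 = 0.4251
χ² = 0.0283 + 0.4251 = 0.4534 ≈ 0.453
Degrees of freedom = 2 − 1 = 1; critical value at α = 0.1 is 2.706.
Since 0.453 < 2.706, we fail to reject the null hypothesis — the data are consistent with the 15:1 ratio.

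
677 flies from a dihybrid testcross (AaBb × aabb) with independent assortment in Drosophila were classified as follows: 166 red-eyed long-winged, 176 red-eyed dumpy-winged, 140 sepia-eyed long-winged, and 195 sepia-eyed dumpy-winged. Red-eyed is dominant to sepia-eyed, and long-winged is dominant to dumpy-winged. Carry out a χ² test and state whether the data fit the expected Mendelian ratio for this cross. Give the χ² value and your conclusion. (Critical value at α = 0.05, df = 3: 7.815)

A dihybrid testcross with independent assortment gives a 1:1:1:1 ratio.
Under the 1:1:1:1 hypothesis (Σ ratio = 4, N = 677):
  red-eyed long-winged: 677 × 1/4 = 169.25
  red-eyed dumpy-winged: 677 × 1/4 = 169.25
  sepia-eyed long-winged: 677 × 1/4 = 169.25
  sepia-eyed dumpy-winged: 677 × 1/4 = 169.25
χ² = Σ (O − E)² / E
  red-eyed long-winged: (166 − 169.25)² / 169.25 = 0.0624
  red-eyed dumpy-winged: (176 − 169.25)² / 169.25 = 0.2692
  sepia-eyed long-winged: (140 − 169.25)² / 169.25 = 5.0550
  sepia-eyed dumpy-winged: (195 − 169.25)² / 169.25 = 3.9177
χ² = 0.0624 + 0.2692 + 5.0550 + 3.9177 = 9.3043 ≈ 9.304
Degrees of freedom = 4 − 1 = 3; critical value at α = 0.05 is 7.815.
Since 9.304 > 7.815, we reject the null hypothesis — the data do not fit the 1:1:1:1 ratio.

9.304; not consistent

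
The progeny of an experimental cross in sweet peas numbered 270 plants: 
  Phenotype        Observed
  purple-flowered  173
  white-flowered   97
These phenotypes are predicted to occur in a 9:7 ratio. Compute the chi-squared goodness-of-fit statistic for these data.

6.716

Total ratio parts = 16. Expected numbers out of 270:
  purple-flowered: 270 × 9/16 = 151.875
  white-flowered: 270 × 7/16 = 118.125
χ² = Σ (O − E)² / E
  purple-flowered: (173 − 151.875)² / 151.875 = 2.9384
  white-flowered: (97 − 118.125)² / 118.125 = 3.7779
χ² = 2.9384 + 3.7779 = 6.7163 ≈ 6.716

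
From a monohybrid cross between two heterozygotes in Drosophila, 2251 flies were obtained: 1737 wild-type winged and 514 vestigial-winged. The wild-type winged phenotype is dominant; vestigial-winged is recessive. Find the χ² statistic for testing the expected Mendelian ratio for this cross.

5.631

For a monohybrid cross between heterozygotes with complete dominance, the expected phenotypic ratio is 3:1.
Expected counts for N = 2251 under a 3:1 ratio (total parts = 4):
  wild-type winged: 2251 × 3/4 = 1688.25
  vestigial-winged: 2251 × 1/4 = 562.75
χ² = Σ (O − E)² / E
  wild-type winged: (1737 − 1688.25)² / 1688.25 = 1.4077
  vestigial-winged: (514 − 562.75)² / 562.75 = 4.2231
χ² = 1.4077 + 4.2231 = 5.6308 ≈ 5.631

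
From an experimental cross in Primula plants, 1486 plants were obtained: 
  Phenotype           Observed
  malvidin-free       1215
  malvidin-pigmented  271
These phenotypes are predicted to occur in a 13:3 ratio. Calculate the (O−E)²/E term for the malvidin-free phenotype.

0.048

Total ratio parts = 16. Expected numbers out of 1486:
  malvidin-free: 1486 × 13/16 = 1207.375
  malvidin-pigmented: 1486 × 3/16 = 278.625
Contribution of malvidin-free: (1215 − 1207.375)² / 1207.375 = 0.0482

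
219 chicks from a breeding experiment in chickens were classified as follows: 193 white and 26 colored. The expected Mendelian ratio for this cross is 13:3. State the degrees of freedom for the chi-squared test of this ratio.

A goodness-of-fit test with 2 phenotype classes has df = 2 − 1 = 1.

1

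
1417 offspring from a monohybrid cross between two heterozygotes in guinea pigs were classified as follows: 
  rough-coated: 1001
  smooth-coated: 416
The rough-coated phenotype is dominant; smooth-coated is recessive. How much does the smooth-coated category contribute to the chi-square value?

10.764

For a monohybrid cross between heterozygotes with complete dominance, the expected phenotypic ratio is 3:1.
Expected counts for N = 1417 under a 3:1 ratio (total parts = 4):
  rough-coated: 1417 × 3/4 = 1062.75
  smooth-coated: 1417 × 1/4 = 354.25
Contribution of smooth-coated: (416 − 354.25)² / 354.25 = 10.7638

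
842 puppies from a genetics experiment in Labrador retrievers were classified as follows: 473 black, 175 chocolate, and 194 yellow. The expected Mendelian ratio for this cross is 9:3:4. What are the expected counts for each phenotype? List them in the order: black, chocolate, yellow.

473.625, 157.875, 210.5

Expected counts for N = 842 under a 9:3:4 ratio (total parts = 16):
  black: 842 × 9/16 = 473.625
  chocolate: 842 × 3/16 = 157.875
  yellow: 842 × 4/16 = 210.5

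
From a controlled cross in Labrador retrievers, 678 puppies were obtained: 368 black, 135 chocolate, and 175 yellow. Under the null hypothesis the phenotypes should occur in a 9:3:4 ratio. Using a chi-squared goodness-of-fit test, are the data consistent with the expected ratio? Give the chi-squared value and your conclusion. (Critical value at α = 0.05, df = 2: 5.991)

1.135; consistent

Total ratio parts = 16. Expected numbers out of 678:
  black: 678 × 9/16 = 381.375
  chocolate: 678 × 3/16 = 127.125
  yellow: 678 × 4/16 = 169.5
χ² = Σ (O − E)² / E
  black: (368 − 381.375)² / 381.375 = 0.4691
  chocolate: (135 − 127.125)² / 127.125 = 0.4878
  yellow: (175 − 169.5)² / 169.5 = 0.1785
χ² = 0.4691 + 0.4878 + 0.1785 = 1.1354 ≈ 1.135
Degrees of freedom = 3 − 1 = 2; critical value at α = 0.05 is 5.991.
Since 1.135 < 5.991, we fail to reject the null hypothesis — the data are consistent with the 9:3:4 ratio.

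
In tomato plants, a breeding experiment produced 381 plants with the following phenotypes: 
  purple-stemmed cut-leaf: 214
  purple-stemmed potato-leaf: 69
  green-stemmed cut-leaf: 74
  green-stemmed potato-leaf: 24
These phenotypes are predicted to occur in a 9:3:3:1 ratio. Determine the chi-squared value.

0.177

Total ratio parts = 16. Expected numbers out of 381:
  purple-stemmed cut-leaf: 381 × 9/16 = 214.3125
  purple-stemmed potato-leaf: 381 × 3/16 = 71.4375
  green-stemmed cut-leaf: 381 × 3/16 = 71.4375
  green-stemmed potato-leaf: 381 × 1/16 = 23.8125
χ² = Σ (O − E)² / E
  purple-stemmed cut-leaf: (214 − 214.3125)² / 214.3125 = 0.0005
  purple-stemmed potato-leaf: (69 − 71.4375)² / 71.4375 = 0.0832
  green-stemmed cut-leaf: (74 − 71.4375)² / 71.4375 = 0.0919
  green-stemmed potato-leaf: (24 − 23.8125)² / 23.8125 = 0.0015
χ² = 0.0005 + 0.0832 + 0.0919 + 0.0015 = 0.1771 ≈ 0.177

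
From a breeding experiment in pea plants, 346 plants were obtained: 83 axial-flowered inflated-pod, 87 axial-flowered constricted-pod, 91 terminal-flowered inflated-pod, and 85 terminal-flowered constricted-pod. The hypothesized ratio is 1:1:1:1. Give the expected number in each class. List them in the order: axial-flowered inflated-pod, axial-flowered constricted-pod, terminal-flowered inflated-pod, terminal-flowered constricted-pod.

Total ratio parts = 4. Expected numbers out of 346:
  axial-flowered inflated-pod: 346 × 1/4 = 86.5
  axial-flowered constricted-pod: 346 × 1/4 = 86.5
  terminal-flowered inflated-pod: 346 × 1/4 = 86.5
  terminal-flowered constricted-pod: 346 × 1/4 = 86.5

86.5, 86.5, 86.5, 86.5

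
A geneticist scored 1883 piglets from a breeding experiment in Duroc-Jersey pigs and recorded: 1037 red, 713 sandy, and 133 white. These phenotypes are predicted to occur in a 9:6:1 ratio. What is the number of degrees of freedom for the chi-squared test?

2

A goodness-of-fit test with 3 phenotype classes has df = 3 − 1 = 2.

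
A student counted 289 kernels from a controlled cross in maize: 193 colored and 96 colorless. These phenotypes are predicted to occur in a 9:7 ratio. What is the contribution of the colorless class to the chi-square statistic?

7.327

Total ratio parts = 16. Expected numbers out of 289:
  colored: 289 × 9/16 = 162.5625
  colorless: 289 × 7/16 = 126.4375
Contribution of colorless: (96 − 126.4375)² / 126.4375 = 7.3273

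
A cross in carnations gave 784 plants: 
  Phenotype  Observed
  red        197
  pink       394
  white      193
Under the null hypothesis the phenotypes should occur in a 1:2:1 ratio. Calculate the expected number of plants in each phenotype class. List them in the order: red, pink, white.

Expected counts for N = 784 under a 1:2:1 ratio (total parts = 4):
  red: 784 × 1/4 = 196
  pink: 784 × 2/4 = 392
  white: 784 × 1/4 = 196

196, 392, 196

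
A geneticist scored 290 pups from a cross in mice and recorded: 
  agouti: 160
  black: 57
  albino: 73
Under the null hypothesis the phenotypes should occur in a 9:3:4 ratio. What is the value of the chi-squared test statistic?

0.190

The 9:3:4 ratio has 16 parts, so with N = 290 the expected counts are:
  agouti: 290 × 9/16 = 163.125
  black: 290 × 3/16 = 54.375
  albino: 290 × 4/16 = 72.5
χ² = Σ (O − E)² / E
  agouti: (160 − 163.125)² / 163.125 = 0.0599
  black: (57 − 54.375)² / 54.375 = 0.1267
  albino: (73 − 72.5)² / 72.5 = 0.0034
χ² = 0.0599 + 0.1267 + 0.0034 = 0.190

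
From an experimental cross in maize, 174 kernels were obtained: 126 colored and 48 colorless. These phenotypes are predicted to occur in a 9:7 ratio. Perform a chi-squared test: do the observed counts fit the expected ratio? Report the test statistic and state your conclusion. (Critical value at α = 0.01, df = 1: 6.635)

18.473; not consistent

The 9:7 ratio has 16 parts, so with N = 174 the expected counts are:
  colored: 174 × 9/16 = 97.875
  colorless: 174 × 7/16 = 76.125
χ² = Σ (O − E)² / E
  colored: (126 − 97.875)² / 97.875 = 8.0819
  colorless: (48 − 76.125)² / 76.125 = 10.3910
χ² = 8.0819 + 10.3910 = 18.4729 ≈ 18.473
Degrees of freedom = 2 − 1 = 1; critical value at α = 0.01 is 6.635.
Since 18.473 > 6.635, we reject the null hypothesis — the data do not fit the 9:7 ratio.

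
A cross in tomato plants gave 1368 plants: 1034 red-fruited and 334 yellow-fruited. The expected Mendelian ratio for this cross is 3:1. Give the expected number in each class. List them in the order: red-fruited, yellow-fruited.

Total ratio parts = 4. Expected numbers out of 1368:
  red-fruited: 1368 × 3/4 = 1026
  yellow-fruited: 1368 × 1/4 = 342

1026, 342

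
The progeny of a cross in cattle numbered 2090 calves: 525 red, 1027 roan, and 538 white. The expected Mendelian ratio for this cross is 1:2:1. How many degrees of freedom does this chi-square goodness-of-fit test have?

A goodness-of-fit test with 3 phenotype classes has df = 3 − 1 = 2.

2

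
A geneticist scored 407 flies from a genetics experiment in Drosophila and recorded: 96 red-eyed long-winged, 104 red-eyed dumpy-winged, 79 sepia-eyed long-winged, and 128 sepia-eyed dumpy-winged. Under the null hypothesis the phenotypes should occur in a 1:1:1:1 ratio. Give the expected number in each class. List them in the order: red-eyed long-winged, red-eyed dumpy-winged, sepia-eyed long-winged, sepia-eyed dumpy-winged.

101.75, 101.75, 101.75, 101.75

Expected counts for N = 407 under a 1:1:1:1 ratio (total parts = 4):
  red-eyed long-winged: 407 × 1/4 = 101.75
  red-eyed dumpy-winged: 407 × 1/4 = 101.75
  sepia-eyed long-winged: 407 × 1/4 = 101.75
  sepia-eyed dumpy-winged: 407 × 1/4 = 101.75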